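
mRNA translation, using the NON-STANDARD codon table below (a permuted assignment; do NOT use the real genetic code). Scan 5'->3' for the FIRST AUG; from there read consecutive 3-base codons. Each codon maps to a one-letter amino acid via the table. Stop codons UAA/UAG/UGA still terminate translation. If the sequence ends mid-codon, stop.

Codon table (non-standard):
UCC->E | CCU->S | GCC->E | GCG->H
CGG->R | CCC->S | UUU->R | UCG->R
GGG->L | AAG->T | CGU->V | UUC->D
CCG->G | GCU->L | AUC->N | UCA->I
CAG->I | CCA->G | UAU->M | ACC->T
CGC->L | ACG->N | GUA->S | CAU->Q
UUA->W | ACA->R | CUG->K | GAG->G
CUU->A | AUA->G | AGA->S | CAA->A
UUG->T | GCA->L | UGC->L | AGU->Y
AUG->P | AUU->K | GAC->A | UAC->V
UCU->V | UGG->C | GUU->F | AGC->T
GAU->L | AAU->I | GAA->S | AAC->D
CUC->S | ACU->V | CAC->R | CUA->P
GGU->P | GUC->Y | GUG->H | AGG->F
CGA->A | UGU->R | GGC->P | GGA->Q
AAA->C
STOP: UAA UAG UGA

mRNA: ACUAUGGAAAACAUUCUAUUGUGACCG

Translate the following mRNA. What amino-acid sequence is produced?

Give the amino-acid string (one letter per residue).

start AUG at pos 3
pos 3: AUG -> P; peptide=P
pos 6: GAA -> S; peptide=PS
pos 9: AAC -> D; peptide=PSD
pos 12: AUU -> K; peptide=PSDK
pos 15: CUA -> P; peptide=PSDKP
pos 18: UUG -> T; peptide=PSDKPT
pos 21: UGA -> STOP

Answer: PSDKPT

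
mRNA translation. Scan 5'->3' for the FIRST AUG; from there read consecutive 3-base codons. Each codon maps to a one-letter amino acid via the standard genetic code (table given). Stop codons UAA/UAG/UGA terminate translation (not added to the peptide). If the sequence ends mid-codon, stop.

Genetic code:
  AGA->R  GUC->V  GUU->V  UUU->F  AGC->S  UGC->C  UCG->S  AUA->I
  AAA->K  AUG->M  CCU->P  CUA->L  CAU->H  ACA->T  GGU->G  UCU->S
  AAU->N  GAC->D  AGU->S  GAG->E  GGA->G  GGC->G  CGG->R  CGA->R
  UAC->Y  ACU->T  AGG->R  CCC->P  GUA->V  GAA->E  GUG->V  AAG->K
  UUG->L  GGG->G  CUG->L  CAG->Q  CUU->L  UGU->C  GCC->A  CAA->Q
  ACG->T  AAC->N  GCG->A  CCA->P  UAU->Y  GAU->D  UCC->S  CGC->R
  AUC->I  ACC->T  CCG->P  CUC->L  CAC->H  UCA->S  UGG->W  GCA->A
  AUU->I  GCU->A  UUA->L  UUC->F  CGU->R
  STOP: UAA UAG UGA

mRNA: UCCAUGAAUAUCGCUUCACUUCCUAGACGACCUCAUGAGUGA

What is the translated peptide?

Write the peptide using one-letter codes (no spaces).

start AUG at pos 3
pos 3: AUG -> M; peptide=M
pos 6: AAU -> N; peptide=MN
pos 9: AUC -> I; peptide=MNI
pos 12: GCU -> A; peptide=MNIA
pos 15: UCA -> S; peptide=MNIAS
pos 18: CUU -> L; peptide=MNIASL
pos 21: CCU -> P; peptide=MNIASLP
pos 24: AGA -> R; peptide=MNIASLPR
pos 27: CGA -> R; peptide=MNIASLPRR
pos 30: CCU -> P; peptide=MNIASLPRRP
pos 33: CAU -> H; peptide=MNIASLPRRPH
pos 36: GAG -> E; peptide=MNIASLPRRPHE
pos 39: UGA -> STOP

Answer: MNIASLPRRPHE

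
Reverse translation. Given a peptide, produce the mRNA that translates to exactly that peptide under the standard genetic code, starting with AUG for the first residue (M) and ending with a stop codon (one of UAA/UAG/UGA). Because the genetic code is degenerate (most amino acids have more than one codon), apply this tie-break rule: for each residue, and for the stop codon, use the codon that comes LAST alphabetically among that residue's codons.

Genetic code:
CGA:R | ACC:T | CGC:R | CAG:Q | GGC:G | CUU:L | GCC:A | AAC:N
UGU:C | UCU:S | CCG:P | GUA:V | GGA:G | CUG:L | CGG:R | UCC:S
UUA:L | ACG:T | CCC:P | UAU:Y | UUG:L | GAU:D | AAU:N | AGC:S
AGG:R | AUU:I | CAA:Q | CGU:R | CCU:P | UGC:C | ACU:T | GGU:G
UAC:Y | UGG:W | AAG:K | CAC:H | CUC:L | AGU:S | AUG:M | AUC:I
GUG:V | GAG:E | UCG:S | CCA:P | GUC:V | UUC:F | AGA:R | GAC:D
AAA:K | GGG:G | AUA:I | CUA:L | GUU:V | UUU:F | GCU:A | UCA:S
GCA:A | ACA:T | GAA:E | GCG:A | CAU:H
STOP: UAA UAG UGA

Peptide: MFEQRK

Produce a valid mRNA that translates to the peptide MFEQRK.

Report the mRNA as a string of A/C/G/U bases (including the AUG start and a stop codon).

residue 1: M -> AUG (start codon)
residue 2: F codons sorted = UUC,UUU -> pick last = UUU
residue 3: E codons sorted = GAA,GAG -> pick last = GAG
residue 4: Q codons sorted = CAA,CAG -> pick last = CAG
residue 5: R codons sorted = AGA,AGG,CGA,CGC,CGG,CGU -> pick last = CGU
residue 6: K codons sorted = AAA,AAG -> pick last = AAG
terminator: stop codons sorted = UAA,UAG,UGA -> pick last = UGA

Answer: mRNA: AUGUUUGAGCAGCGUAAGUGA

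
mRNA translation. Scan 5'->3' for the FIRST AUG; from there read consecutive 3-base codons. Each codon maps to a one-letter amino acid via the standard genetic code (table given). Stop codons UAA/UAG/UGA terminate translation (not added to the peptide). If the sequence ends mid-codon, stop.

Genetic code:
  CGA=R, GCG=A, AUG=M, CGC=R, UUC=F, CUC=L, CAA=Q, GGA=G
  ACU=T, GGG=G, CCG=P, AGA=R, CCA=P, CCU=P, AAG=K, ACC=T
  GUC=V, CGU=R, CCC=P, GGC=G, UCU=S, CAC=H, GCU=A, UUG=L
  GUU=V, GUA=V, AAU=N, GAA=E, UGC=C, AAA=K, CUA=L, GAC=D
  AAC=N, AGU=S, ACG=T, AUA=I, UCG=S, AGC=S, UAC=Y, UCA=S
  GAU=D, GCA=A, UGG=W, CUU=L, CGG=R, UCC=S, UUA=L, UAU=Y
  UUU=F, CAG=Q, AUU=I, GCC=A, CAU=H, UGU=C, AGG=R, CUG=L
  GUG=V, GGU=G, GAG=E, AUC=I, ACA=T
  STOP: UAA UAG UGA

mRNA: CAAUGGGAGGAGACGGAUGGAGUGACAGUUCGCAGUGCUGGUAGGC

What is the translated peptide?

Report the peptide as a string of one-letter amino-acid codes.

Answer: MGGDGWSDSSQCW

Derivation:
start AUG at pos 2
pos 2: AUG -> M; peptide=M
pos 5: GGA -> G; peptide=MG
pos 8: GGA -> G; peptide=MGG
pos 11: GAC -> D; peptide=MGGD
pos 14: GGA -> G; peptide=MGGDG
pos 17: UGG -> W; peptide=MGGDGW
pos 20: AGU -> S; peptide=MGGDGWS
pos 23: GAC -> D; peptide=MGGDGWSD
pos 26: AGU -> S; peptide=MGGDGWSDS
pos 29: UCG -> S; peptide=MGGDGWSDSS
pos 32: CAG -> Q; peptide=MGGDGWSDSSQ
pos 35: UGC -> C; peptide=MGGDGWSDSSQC
pos 38: UGG -> W; peptide=MGGDGWSDSSQCW
pos 41: UAG -> STOP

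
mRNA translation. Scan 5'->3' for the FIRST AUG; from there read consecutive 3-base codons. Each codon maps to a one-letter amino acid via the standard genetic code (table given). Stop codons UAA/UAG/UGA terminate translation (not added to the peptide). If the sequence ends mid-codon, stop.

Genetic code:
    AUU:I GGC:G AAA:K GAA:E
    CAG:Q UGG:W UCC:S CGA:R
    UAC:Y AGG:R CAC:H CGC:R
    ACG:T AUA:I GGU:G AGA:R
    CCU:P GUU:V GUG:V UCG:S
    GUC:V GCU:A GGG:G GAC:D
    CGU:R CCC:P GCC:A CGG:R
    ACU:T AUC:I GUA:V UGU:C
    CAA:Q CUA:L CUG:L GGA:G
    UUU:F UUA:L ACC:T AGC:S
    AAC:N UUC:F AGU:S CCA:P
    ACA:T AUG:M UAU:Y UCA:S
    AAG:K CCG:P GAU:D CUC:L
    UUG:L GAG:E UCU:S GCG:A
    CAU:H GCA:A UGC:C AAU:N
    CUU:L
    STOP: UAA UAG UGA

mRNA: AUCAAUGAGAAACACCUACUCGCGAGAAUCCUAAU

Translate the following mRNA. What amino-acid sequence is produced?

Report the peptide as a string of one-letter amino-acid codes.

start AUG at pos 4
pos 4: AUG -> M; peptide=M
pos 7: AGA -> R; peptide=MR
pos 10: AAC -> N; peptide=MRN
pos 13: ACC -> T; peptide=MRNT
pos 16: UAC -> Y; peptide=MRNTY
pos 19: UCG -> S; peptide=MRNTYS
pos 22: CGA -> R; peptide=MRNTYSR
pos 25: GAA -> E; peptide=MRNTYSRE
pos 28: UCC -> S; peptide=MRNTYSRES
pos 31: UAA -> STOP

Answer: MRNTYSRES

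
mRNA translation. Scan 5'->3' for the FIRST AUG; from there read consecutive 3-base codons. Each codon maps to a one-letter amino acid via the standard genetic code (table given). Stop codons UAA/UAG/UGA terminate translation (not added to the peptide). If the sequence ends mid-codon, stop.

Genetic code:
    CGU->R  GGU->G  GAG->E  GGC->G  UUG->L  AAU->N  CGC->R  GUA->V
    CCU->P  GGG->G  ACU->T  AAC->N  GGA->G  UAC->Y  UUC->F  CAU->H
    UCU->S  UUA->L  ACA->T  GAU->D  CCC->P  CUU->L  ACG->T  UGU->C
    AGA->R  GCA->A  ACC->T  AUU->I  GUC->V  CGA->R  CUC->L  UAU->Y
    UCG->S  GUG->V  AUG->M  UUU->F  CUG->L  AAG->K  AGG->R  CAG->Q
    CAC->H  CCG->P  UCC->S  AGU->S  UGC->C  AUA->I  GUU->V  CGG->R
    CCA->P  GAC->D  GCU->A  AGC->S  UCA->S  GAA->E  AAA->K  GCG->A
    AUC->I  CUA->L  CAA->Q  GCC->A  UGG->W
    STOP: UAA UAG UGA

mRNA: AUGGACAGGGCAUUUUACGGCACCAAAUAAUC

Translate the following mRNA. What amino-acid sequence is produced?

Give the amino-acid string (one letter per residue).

start AUG at pos 0
pos 0: AUG -> M; peptide=M
pos 3: GAC -> D; peptide=MD
pos 6: AGG -> R; peptide=MDR
pos 9: GCA -> A; peptide=MDRA
pos 12: UUU -> F; peptide=MDRAF
pos 15: UAC -> Y; peptide=MDRAFY
pos 18: GGC -> G; peptide=MDRAFYG
pos 21: ACC -> T; peptide=MDRAFYGT
pos 24: AAA -> K; peptide=MDRAFYGTK
pos 27: UAA -> STOP

Answer: MDRAFYGTK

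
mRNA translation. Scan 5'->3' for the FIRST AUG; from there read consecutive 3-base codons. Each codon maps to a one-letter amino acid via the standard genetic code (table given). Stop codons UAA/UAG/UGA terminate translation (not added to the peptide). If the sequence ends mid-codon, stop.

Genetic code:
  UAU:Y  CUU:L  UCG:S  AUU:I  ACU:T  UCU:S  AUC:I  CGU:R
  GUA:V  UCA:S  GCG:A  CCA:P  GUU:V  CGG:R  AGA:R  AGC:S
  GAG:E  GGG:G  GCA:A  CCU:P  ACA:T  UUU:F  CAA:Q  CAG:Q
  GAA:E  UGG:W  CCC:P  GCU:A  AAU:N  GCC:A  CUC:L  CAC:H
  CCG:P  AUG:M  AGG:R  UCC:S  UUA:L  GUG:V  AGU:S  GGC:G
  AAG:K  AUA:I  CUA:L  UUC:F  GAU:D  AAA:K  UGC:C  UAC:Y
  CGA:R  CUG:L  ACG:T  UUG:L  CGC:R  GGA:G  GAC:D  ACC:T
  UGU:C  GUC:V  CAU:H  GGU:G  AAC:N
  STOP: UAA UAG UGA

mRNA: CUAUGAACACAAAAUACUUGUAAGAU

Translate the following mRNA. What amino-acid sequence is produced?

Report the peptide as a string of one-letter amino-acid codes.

Answer: MNTKYL

Derivation:
start AUG at pos 2
pos 2: AUG -> M; peptide=M
pos 5: AAC -> N; peptide=MN
pos 8: ACA -> T; peptide=MNT
pos 11: AAA -> K; peptide=MNTK
pos 14: UAC -> Y; peptide=MNTKY
pos 17: UUG -> L; peptide=MNTKYL
pos 20: UAA -> STOP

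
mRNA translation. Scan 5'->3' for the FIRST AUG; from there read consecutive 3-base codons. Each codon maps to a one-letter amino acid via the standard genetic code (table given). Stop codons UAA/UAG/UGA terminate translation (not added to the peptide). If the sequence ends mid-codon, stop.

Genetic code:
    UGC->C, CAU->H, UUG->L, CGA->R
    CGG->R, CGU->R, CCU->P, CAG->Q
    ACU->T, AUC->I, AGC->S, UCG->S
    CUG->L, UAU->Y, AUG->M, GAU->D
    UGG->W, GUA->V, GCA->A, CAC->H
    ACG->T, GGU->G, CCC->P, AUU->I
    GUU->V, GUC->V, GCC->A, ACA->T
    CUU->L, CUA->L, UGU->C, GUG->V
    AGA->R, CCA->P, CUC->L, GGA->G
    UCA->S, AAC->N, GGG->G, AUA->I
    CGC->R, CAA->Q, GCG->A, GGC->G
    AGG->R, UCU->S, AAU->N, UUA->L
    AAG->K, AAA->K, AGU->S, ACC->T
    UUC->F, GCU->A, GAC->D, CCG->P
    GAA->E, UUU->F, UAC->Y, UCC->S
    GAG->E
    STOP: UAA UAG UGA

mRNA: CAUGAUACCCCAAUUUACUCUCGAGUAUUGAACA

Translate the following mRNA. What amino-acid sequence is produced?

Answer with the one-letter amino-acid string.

start AUG at pos 1
pos 1: AUG -> M; peptide=M
pos 4: AUA -> I; peptide=MI
pos 7: CCC -> P; peptide=MIP
pos 10: CAA -> Q; peptide=MIPQ
pos 13: UUU -> F; peptide=MIPQF
pos 16: ACU -> T; peptide=MIPQFT
pos 19: CUC -> L; peptide=MIPQFTL
pos 22: GAG -> E; peptide=MIPQFTLE
pos 25: UAU -> Y; peptide=MIPQFTLEY
pos 28: UGA -> STOP

Answer: MIPQFTLEY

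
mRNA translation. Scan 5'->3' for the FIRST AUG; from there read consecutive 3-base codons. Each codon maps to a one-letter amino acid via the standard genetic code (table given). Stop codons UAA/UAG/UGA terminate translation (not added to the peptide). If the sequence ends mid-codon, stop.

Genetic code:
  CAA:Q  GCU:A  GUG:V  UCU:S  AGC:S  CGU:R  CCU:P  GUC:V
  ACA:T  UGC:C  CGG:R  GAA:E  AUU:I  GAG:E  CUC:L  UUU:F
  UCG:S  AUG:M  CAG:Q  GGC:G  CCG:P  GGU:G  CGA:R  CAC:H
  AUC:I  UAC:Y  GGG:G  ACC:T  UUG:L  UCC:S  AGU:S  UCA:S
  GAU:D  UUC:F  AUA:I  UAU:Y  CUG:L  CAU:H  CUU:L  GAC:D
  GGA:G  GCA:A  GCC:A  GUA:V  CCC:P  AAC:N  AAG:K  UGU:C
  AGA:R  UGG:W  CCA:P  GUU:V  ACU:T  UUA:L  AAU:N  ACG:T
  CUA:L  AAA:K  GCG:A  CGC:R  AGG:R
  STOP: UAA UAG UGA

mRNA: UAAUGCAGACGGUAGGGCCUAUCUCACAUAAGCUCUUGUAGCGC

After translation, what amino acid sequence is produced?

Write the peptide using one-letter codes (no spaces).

Answer: MQTVGPISHKLL

Derivation:
start AUG at pos 2
pos 2: AUG -> M; peptide=M
pos 5: CAG -> Q; peptide=MQ
pos 8: ACG -> T; peptide=MQT
pos 11: GUA -> V; peptide=MQTV
pos 14: GGG -> G; peptide=MQTVG
pos 17: CCU -> P; peptide=MQTVGP
pos 20: AUC -> I; peptide=MQTVGPI
pos 23: UCA -> S; peptide=MQTVGPIS
pos 26: CAU -> H; peptide=MQTVGPISH
pos 29: AAG -> K; peptide=MQTVGPISHK
pos 32: CUC -> L; peptide=MQTVGPISHKL
pos 35: UUG -> L; peptide=MQTVGPISHKLL
pos 38: UAG -> STOP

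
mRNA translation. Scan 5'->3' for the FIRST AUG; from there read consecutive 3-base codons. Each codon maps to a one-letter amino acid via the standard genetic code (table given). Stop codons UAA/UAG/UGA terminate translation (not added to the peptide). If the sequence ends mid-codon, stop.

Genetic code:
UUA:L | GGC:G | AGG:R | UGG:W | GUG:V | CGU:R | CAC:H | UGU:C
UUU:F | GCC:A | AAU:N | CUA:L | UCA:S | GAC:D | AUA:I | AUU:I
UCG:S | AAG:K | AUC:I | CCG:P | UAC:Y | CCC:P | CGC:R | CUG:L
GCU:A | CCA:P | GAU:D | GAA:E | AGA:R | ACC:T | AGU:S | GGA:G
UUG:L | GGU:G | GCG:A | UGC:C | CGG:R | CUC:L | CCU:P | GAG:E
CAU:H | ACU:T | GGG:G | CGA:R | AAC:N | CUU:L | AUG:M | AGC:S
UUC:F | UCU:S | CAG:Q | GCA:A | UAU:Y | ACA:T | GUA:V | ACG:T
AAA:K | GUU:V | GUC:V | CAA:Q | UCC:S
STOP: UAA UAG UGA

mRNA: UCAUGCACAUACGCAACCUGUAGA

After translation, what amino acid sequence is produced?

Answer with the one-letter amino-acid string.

Answer: MHIRNL

Derivation:
start AUG at pos 2
pos 2: AUG -> M; peptide=M
pos 5: CAC -> H; peptide=MH
pos 8: AUA -> I; peptide=MHI
pos 11: CGC -> R; peptide=MHIR
pos 14: AAC -> N; peptide=MHIRN
pos 17: CUG -> L; peptide=MHIRNL
pos 20: UAG -> STOP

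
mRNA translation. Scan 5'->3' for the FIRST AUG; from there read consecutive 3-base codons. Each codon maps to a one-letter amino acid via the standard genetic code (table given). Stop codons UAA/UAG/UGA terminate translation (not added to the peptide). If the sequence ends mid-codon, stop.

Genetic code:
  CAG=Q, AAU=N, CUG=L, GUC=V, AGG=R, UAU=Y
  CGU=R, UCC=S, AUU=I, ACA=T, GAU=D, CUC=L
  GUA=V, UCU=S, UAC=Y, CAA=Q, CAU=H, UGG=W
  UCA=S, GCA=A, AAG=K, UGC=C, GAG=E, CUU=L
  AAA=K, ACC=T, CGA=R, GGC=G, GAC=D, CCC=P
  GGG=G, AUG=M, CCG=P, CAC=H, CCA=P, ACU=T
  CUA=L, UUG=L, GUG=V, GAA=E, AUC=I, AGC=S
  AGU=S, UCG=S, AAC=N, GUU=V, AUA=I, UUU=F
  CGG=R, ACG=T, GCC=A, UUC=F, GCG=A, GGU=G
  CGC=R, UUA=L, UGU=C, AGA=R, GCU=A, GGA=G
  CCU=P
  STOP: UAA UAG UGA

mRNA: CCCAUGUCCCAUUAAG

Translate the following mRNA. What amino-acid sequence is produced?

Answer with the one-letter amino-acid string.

start AUG at pos 3
pos 3: AUG -> M; peptide=M
pos 6: UCC -> S; peptide=MS
pos 9: CAU -> H; peptide=MSH
pos 12: UAA -> STOP

Answer: MSH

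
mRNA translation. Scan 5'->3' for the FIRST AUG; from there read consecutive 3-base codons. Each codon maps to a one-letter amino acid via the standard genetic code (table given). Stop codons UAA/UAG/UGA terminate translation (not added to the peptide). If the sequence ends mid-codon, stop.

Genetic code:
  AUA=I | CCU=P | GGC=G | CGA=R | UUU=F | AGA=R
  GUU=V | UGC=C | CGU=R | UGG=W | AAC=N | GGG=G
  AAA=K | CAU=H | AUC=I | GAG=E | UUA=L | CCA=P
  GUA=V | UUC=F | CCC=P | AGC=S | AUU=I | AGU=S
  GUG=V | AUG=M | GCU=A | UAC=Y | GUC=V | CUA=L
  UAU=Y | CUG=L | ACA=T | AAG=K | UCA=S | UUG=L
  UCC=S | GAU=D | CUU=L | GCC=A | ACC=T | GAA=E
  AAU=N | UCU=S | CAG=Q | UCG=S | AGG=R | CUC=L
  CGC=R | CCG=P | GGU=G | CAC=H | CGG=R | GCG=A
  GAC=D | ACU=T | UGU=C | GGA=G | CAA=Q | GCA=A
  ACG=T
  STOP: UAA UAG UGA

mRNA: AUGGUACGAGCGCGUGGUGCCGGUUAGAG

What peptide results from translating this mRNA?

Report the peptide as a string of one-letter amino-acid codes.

Answer: MVRARGAG

Derivation:
start AUG at pos 0
pos 0: AUG -> M; peptide=M
pos 3: GUA -> V; peptide=MV
pos 6: CGA -> R; peptide=MVR
pos 9: GCG -> A; peptide=MVRA
pos 12: CGU -> R; peptide=MVRAR
pos 15: GGU -> G; peptide=MVRARG
pos 18: GCC -> A; peptide=MVRARGA
pos 21: GGU -> G; peptide=MVRARGAG
pos 24: UAG -> STOP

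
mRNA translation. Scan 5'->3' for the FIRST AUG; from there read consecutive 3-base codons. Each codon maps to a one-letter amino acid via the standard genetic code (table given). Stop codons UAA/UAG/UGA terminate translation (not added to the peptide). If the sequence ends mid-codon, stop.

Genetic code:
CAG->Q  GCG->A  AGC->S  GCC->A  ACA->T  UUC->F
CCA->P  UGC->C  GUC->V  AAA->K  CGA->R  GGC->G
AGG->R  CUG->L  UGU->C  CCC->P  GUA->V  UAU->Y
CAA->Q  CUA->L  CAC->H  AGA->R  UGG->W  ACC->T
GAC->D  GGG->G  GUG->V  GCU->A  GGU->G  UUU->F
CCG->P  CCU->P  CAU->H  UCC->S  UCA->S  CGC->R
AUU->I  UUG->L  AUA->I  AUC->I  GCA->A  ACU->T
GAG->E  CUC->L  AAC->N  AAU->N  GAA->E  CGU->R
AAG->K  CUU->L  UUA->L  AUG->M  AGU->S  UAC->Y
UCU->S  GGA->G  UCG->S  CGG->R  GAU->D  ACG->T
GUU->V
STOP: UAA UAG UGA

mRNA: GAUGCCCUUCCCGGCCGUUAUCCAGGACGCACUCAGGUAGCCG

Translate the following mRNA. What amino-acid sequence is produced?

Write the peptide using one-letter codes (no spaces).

start AUG at pos 1
pos 1: AUG -> M; peptide=M
pos 4: CCC -> P; peptide=MP
pos 7: UUC -> F; peptide=MPF
pos 10: CCG -> P; peptide=MPFP
pos 13: GCC -> A; peptide=MPFPA
pos 16: GUU -> V; peptide=MPFPAV
pos 19: AUC -> I; peptide=MPFPAVI
pos 22: CAG -> Q; peptide=MPFPAVIQ
pos 25: GAC -> D; peptide=MPFPAVIQD
pos 28: GCA -> A; peptide=MPFPAVIQDA
pos 31: CUC -> L; peptide=MPFPAVIQDAL
pos 34: AGG -> R; peptide=MPFPAVIQDALR
pos 37: UAG -> STOP

Answer: MPFPAVIQDALR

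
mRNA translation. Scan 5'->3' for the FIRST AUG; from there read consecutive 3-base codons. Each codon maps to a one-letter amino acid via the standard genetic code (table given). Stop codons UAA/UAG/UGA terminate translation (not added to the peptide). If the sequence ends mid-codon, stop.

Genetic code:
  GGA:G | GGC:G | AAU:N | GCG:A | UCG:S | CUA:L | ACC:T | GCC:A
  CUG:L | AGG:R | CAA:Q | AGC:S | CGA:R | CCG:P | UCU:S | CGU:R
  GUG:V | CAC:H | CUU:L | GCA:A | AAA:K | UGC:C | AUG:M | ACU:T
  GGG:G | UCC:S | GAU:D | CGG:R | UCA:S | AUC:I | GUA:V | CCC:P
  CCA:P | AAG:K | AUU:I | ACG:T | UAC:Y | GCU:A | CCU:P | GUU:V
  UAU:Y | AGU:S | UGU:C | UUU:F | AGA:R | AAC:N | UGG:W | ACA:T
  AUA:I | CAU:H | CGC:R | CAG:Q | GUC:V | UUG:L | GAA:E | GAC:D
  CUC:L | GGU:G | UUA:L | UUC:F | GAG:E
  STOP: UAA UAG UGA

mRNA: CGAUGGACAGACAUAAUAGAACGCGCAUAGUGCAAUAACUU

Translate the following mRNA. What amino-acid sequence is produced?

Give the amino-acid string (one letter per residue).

start AUG at pos 2
pos 2: AUG -> M; peptide=M
pos 5: GAC -> D; peptide=MD
pos 8: AGA -> R; peptide=MDR
pos 11: CAU -> H; peptide=MDRH
pos 14: AAU -> N; peptide=MDRHN
pos 17: AGA -> R; peptide=MDRHNR
pos 20: ACG -> T; peptide=MDRHNRT
pos 23: CGC -> R; peptide=MDRHNRTR
pos 26: AUA -> I; peptide=MDRHNRTRI
pos 29: GUG -> V; peptide=MDRHNRTRIV
pos 32: CAA -> Q; peptide=MDRHNRTRIVQ
pos 35: UAA -> STOP

Answer: MDRHNRTRIVQ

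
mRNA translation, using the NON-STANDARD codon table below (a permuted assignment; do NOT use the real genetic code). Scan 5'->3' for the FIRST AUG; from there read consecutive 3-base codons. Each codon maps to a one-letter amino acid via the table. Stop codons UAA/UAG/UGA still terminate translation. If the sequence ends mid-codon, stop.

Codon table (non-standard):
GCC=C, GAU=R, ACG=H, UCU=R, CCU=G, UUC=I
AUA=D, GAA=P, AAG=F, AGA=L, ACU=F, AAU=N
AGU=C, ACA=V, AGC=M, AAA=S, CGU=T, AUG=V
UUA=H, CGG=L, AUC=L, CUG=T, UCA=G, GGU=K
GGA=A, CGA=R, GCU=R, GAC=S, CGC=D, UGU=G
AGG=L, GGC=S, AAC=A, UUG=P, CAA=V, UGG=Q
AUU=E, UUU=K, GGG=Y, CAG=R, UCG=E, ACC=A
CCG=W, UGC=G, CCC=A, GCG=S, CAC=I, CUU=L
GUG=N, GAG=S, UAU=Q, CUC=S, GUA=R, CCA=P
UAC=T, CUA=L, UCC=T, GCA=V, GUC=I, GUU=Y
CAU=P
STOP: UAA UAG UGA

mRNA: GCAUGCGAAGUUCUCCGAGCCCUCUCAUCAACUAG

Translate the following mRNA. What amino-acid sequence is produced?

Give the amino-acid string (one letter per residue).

start AUG at pos 2
pos 2: AUG -> V; peptide=V
pos 5: CGA -> R; peptide=VR
pos 8: AGU -> C; peptide=VRC
pos 11: UCU -> R; peptide=VRCR
pos 14: CCG -> W; peptide=VRCRW
pos 17: AGC -> M; peptide=VRCRWM
pos 20: CCU -> G; peptide=VRCRWMG
pos 23: CUC -> S; peptide=VRCRWMGS
pos 26: AUC -> L; peptide=VRCRWMGSL
pos 29: AAC -> A; peptide=VRCRWMGSLA
pos 32: UAG -> STOP

Answer: VRCRWMGSLA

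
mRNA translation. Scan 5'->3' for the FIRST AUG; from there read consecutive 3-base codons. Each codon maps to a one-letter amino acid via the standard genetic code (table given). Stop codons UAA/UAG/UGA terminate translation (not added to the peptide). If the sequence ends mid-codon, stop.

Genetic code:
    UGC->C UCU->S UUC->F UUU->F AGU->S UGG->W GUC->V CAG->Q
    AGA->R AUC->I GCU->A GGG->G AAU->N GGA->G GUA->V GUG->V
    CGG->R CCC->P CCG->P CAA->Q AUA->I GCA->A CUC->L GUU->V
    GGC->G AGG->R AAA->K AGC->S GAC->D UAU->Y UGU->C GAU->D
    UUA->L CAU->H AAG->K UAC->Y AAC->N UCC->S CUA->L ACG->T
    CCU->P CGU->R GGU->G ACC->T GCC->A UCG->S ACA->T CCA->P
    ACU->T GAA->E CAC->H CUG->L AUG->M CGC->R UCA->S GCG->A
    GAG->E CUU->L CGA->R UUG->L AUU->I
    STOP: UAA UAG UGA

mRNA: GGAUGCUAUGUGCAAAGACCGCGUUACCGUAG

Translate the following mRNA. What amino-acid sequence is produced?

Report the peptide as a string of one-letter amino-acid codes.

Answer: MLCAKTALP

Derivation:
start AUG at pos 2
pos 2: AUG -> M; peptide=M
pos 5: CUA -> L; peptide=ML
pos 8: UGU -> C; peptide=MLC
pos 11: GCA -> A; peptide=MLCA
pos 14: AAG -> K; peptide=MLCAK
pos 17: ACC -> T; peptide=MLCAKT
pos 20: GCG -> A; peptide=MLCAKTA
pos 23: UUA -> L; peptide=MLCAKTAL
pos 26: CCG -> P; peptide=MLCAKTALP
pos 29: UAG -> STOP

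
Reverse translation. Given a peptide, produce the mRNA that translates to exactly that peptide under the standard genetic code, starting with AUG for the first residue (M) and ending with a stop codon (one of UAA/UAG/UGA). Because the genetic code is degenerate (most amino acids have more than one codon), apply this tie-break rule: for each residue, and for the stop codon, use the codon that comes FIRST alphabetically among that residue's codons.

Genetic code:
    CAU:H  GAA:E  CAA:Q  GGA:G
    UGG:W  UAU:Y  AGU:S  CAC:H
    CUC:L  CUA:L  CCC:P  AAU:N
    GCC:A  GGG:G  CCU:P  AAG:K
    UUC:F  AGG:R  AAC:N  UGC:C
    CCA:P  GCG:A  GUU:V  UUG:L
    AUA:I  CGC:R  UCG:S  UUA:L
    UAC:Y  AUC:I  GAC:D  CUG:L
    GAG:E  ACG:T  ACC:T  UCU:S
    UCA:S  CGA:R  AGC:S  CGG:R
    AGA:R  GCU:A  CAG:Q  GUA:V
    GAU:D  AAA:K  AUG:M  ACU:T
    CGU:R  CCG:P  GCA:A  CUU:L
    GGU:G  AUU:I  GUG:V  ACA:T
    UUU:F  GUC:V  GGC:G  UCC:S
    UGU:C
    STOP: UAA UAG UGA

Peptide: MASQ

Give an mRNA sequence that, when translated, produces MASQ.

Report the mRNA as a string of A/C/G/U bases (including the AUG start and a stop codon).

Answer: mRNA: AUGGCAAGCCAAUAA

Derivation:
residue 1: M -> AUG (start codon)
residue 2: A codons sorted = GCA,GCC,GCG,GCU -> pick first = GCA
residue 3: S codons sorted = AGC,AGU,UCA,UCC,UCG,UCU -> pick first = AGC
residue 4: Q codons sorted = CAA,CAG -> pick first = CAA
terminator: stop codons sorted = UAA,UAG,UGA -> pick first = UAA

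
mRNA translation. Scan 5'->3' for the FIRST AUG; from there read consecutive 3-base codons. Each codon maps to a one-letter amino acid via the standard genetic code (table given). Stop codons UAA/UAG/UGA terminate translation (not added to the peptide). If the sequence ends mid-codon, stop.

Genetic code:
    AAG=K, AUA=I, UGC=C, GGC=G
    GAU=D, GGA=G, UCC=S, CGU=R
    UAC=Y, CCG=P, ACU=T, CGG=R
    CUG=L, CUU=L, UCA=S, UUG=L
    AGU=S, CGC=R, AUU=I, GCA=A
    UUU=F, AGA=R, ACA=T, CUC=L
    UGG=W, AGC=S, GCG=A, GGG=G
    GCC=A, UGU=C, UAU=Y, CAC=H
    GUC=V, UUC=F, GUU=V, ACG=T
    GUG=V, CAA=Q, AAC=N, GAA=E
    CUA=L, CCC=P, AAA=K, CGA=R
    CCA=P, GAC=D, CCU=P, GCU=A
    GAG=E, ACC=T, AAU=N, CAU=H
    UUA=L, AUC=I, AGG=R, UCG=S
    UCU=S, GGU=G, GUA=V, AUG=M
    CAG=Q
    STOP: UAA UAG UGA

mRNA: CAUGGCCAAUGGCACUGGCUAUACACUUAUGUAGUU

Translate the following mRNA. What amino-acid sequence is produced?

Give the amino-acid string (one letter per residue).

start AUG at pos 1
pos 1: AUG -> M; peptide=M
pos 4: GCC -> A; peptide=MA
pos 7: AAU -> N; peptide=MAN
pos 10: GGC -> G; peptide=MANG
pos 13: ACU -> T; peptide=MANGT
pos 16: GGC -> G; peptide=MANGTG
pos 19: UAU -> Y; peptide=MANGTGY
pos 22: ACA -> T; peptide=MANGTGYT
pos 25: CUU -> L; peptide=MANGTGYTL
pos 28: AUG -> M; peptide=MANGTGYTLM
pos 31: UAG -> STOP

Answer: MANGTGYTLM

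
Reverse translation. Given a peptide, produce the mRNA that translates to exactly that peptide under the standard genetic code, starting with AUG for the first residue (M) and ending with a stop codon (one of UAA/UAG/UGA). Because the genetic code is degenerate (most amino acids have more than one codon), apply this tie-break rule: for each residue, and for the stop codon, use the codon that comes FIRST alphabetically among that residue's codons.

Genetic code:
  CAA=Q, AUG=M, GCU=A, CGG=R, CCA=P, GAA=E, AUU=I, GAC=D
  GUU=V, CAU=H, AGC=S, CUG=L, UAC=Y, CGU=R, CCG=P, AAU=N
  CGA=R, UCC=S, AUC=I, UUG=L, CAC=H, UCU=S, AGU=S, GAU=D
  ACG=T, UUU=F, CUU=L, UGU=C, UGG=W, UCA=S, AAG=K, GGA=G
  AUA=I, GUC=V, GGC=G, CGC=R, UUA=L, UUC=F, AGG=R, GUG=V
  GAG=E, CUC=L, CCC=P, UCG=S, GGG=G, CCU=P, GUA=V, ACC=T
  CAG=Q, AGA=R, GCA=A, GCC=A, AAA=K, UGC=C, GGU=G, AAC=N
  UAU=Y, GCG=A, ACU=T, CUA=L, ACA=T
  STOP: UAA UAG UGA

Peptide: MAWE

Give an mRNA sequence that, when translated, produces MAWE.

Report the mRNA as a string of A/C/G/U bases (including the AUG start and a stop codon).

Answer: mRNA: AUGGCAUGGGAAUAA

Derivation:
residue 1: M -> AUG (start codon)
residue 2: A codons sorted = GCA,GCC,GCG,GCU -> pick first = GCA
residue 3: W -> UGG (only codon)
residue 4: E codons sorted = GAA,GAG -> pick first = GAA
terminator: stop codons sorted = UAA,UAG,UGA -> pick first = UAA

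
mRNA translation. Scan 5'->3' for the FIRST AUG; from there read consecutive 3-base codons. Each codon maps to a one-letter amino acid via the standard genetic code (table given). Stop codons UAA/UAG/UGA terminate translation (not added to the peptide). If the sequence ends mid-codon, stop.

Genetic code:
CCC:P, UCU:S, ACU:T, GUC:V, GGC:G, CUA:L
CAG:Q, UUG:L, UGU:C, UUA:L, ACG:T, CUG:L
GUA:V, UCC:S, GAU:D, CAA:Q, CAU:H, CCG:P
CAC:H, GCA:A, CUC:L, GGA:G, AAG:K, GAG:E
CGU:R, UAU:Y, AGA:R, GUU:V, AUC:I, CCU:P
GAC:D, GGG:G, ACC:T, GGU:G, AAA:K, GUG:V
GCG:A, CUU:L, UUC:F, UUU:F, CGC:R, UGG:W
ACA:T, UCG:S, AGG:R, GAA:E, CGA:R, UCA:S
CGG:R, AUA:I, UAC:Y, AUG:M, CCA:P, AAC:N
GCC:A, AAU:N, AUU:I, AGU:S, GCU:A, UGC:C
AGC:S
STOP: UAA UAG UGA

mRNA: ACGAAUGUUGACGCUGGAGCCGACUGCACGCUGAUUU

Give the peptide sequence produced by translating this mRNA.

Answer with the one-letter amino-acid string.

start AUG at pos 4
pos 4: AUG -> M; peptide=M
pos 7: UUG -> L; peptide=ML
pos 10: ACG -> T; peptide=MLT
pos 13: CUG -> L; peptide=MLTL
pos 16: GAG -> E; peptide=MLTLE
pos 19: CCG -> P; peptide=MLTLEP
pos 22: ACU -> T; peptide=MLTLEPT
pos 25: GCA -> A; peptide=MLTLEPTA
pos 28: CGC -> R; peptide=MLTLEPTAR
pos 31: UGA -> STOP

Answer: MLTLEPTAR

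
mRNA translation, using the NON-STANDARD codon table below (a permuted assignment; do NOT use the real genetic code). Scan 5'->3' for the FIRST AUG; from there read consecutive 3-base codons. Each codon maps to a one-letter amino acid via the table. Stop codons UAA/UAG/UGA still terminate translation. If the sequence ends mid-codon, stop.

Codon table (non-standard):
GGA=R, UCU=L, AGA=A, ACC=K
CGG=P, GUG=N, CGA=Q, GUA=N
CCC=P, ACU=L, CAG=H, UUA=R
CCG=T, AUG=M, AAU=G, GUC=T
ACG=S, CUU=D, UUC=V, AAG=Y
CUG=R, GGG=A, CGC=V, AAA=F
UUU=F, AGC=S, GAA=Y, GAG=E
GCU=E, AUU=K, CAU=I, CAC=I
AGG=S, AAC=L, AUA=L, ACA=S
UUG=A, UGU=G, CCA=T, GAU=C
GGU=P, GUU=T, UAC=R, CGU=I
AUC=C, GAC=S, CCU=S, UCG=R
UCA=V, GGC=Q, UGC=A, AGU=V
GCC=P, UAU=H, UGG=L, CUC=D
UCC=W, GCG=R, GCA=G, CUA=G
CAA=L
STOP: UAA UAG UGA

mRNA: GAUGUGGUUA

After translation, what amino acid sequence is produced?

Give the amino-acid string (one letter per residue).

Answer: MLR

Derivation:
start AUG at pos 1
pos 1: AUG -> M; peptide=M
pos 4: UGG -> L; peptide=ML
pos 7: UUA -> R; peptide=MLR
pos 10: only 0 nt remain (<3), stop (end of mRNA)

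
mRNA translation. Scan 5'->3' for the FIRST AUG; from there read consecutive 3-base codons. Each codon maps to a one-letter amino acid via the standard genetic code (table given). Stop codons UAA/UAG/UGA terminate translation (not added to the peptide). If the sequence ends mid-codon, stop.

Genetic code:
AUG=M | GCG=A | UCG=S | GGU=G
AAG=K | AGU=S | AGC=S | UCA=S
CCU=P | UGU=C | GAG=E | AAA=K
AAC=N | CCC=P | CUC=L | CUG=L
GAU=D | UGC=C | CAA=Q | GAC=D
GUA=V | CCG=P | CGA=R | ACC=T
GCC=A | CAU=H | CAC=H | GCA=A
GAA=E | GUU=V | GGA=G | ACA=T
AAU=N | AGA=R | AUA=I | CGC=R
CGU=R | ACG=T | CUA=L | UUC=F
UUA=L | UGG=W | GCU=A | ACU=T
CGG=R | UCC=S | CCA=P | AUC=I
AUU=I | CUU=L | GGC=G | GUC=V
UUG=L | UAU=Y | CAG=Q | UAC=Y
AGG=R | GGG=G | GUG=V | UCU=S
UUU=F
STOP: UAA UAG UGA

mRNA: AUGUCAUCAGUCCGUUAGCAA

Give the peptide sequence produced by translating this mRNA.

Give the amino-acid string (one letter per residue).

Answer: MSSVR

Derivation:
start AUG at pos 0
pos 0: AUG -> M; peptide=M
pos 3: UCA -> S; peptide=MS
pos 6: UCA -> S; peptide=MSS
pos 9: GUC -> V; peptide=MSSV
pos 12: CGU -> R; peptide=MSSVR
pos 15: UAG -> STOP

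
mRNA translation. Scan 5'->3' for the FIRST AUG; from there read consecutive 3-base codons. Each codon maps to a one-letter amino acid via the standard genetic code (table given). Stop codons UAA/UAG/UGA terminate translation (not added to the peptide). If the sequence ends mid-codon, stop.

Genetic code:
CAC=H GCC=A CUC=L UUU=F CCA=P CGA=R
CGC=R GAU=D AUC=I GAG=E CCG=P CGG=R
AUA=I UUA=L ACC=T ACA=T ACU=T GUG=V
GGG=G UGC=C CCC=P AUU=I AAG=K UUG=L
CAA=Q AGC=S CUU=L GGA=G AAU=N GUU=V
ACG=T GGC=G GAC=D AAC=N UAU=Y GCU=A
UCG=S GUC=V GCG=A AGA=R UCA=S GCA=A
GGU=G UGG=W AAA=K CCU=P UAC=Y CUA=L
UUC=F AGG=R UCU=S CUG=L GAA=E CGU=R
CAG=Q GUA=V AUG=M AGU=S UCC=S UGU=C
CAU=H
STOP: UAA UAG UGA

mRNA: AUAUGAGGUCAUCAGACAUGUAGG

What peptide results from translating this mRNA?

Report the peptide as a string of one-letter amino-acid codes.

Answer: MRSSDM

Derivation:
start AUG at pos 2
pos 2: AUG -> M; peptide=M
pos 5: AGG -> R; peptide=MR
pos 8: UCA -> S; peptide=MRS
pos 11: UCA -> S; peptide=MRSS
pos 14: GAC -> D; peptide=MRSSD
pos 17: AUG -> M; peptide=MRSSDM
pos 20: UAG -> STOP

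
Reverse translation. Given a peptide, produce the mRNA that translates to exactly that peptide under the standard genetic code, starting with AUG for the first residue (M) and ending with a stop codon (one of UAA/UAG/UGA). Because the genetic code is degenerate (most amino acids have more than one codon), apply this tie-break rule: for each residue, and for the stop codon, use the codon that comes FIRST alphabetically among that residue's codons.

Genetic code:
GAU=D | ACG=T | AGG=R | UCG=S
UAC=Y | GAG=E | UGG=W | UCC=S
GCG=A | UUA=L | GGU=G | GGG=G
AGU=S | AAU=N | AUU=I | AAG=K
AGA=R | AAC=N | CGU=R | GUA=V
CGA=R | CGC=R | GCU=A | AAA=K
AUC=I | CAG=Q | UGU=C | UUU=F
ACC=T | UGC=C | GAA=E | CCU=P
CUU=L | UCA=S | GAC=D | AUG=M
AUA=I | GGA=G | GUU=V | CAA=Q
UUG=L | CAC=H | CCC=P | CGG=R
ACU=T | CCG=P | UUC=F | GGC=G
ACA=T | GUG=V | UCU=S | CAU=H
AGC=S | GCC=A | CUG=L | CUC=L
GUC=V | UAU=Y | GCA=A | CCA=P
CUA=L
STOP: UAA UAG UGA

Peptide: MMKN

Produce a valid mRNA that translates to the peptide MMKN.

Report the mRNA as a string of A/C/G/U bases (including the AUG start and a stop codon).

Answer: mRNA: AUGAUGAAAAACUAA

Derivation:
residue 1: M -> AUG (start codon)
residue 2: M -> AUG (only codon)
residue 3: K codons sorted = AAA,AAG -> pick first = AAA
residue 4: N codons sorted = AAC,AAU -> pick first = AAC
terminator: stop codons sorted = UAA,UAG,UGA -> pick first = UAA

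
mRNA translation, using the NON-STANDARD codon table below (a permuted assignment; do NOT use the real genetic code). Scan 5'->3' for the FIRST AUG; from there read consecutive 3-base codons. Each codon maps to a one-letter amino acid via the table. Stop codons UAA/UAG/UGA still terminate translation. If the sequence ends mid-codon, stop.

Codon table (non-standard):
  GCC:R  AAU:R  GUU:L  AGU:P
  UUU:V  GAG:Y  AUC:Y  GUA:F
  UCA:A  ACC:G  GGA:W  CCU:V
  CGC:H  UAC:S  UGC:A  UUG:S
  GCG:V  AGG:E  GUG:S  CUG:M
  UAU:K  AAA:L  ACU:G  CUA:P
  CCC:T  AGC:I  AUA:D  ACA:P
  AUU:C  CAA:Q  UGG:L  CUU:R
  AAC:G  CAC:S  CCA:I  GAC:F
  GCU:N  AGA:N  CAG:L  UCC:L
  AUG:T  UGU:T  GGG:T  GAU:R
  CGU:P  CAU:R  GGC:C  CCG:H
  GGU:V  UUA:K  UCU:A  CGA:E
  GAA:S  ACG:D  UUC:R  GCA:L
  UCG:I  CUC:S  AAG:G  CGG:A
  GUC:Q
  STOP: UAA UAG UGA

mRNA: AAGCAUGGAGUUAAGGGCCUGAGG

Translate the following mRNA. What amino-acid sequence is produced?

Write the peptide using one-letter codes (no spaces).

Answer: TYKER

Derivation:
start AUG at pos 4
pos 4: AUG -> T; peptide=T
pos 7: GAG -> Y; peptide=TY
pos 10: UUA -> K; peptide=TYK
pos 13: AGG -> E; peptide=TYKE
pos 16: GCC -> R; peptide=TYKER
pos 19: UGA -> STOP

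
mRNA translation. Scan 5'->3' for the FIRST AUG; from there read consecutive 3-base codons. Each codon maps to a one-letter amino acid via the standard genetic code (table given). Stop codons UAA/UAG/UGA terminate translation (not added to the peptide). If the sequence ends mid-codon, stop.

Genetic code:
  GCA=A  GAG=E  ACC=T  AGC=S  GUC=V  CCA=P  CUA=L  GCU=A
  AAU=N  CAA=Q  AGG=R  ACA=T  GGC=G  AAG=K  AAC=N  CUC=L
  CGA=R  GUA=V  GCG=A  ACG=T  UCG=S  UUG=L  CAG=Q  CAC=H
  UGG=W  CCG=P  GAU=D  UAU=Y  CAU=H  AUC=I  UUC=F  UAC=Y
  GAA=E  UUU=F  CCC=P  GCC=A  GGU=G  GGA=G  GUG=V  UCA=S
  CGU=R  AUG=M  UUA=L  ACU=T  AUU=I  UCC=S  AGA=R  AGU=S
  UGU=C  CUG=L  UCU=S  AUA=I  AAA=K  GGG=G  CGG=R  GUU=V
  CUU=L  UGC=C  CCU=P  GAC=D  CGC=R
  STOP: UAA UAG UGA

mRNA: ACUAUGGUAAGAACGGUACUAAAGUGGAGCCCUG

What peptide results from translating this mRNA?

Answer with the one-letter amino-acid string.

start AUG at pos 3
pos 3: AUG -> M; peptide=M
pos 6: GUA -> V; peptide=MV
pos 9: AGA -> R; peptide=MVR
pos 12: ACG -> T; peptide=MVRT
pos 15: GUA -> V; peptide=MVRTV
pos 18: CUA -> L; peptide=MVRTVL
pos 21: AAG -> K; peptide=MVRTVLK
pos 24: UGG -> W; peptide=MVRTVLKW
pos 27: AGC -> S; peptide=MVRTVLKWS
pos 30: CCU -> P; peptide=MVRTVLKWSP
pos 33: only 1 nt remain (<3), stop (end of mRNA)

Answer: MVRTVLKWSP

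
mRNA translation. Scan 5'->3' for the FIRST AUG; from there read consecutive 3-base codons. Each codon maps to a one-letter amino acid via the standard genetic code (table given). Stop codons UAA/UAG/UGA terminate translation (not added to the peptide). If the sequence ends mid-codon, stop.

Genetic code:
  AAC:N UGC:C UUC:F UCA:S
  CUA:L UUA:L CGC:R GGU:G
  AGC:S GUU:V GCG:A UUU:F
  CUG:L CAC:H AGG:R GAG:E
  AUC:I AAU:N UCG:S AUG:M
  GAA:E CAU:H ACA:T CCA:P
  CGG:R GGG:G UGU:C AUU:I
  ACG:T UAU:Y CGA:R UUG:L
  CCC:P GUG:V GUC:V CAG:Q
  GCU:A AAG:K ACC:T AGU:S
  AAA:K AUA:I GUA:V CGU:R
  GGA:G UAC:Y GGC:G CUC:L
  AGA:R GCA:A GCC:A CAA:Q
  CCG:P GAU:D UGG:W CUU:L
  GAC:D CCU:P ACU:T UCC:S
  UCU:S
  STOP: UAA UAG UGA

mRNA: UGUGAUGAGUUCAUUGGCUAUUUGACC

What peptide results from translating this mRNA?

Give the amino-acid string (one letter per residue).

Answer: MSSLAI

Derivation:
start AUG at pos 4
pos 4: AUG -> M; peptide=M
pos 7: AGU -> S; peptide=MS
pos 10: UCA -> S; peptide=MSS
pos 13: UUG -> L; peptide=MSSL
pos 16: GCU -> A; peptide=MSSLA
pos 19: AUU -> I; peptide=MSSLAI
pos 22: UGA -> STOP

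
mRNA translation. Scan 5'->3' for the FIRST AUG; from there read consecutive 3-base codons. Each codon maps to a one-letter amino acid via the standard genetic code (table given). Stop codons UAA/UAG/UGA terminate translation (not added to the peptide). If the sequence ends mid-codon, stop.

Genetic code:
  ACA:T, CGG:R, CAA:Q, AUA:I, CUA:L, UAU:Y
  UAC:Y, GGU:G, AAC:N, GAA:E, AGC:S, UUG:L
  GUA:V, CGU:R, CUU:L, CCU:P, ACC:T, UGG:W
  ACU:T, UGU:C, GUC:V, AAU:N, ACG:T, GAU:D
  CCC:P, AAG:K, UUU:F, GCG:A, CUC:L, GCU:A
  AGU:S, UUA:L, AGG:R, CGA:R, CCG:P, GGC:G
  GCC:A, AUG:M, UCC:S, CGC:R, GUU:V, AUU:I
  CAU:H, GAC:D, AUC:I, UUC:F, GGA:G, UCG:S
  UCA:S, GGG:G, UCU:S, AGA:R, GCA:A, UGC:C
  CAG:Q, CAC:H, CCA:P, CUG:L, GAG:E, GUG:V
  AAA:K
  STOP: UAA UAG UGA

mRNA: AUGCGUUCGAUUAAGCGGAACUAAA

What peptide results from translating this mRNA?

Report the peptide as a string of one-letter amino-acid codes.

Answer: MRSIKRN

Derivation:
start AUG at pos 0
pos 0: AUG -> M; peptide=M
pos 3: CGU -> R; peptide=MR
pos 6: UCG -> S; peptide=MRS
pos 9: AUU -> I; peptide=MRSI
pos 12: AAG -> K; peptide=MRSIK
pos 15: CGG -> R; peptide=MRSIKR
pos 18: AAC -> N; peptide=MRSIKRN
pos 21: UAA -> STOP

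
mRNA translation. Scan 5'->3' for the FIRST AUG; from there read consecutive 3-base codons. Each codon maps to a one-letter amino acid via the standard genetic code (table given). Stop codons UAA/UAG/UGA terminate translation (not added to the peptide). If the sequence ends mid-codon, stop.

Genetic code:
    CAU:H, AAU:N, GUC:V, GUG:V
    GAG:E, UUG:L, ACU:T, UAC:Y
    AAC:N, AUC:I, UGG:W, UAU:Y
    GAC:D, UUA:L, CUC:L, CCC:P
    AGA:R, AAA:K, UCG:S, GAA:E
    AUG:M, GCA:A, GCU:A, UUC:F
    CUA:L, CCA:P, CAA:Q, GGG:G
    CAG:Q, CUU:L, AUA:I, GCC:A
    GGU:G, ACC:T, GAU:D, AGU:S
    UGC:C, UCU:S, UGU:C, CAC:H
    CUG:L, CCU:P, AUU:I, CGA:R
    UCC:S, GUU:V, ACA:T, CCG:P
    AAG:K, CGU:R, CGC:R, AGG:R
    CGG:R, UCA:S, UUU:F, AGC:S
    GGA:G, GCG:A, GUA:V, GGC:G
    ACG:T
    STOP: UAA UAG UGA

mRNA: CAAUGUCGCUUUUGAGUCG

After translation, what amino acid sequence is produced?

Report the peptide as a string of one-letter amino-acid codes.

start AUG at pos 2
pos 2: AUG -> M; peptide=M
pos 5: UCG -> S; peptide=MS
pos 8: CUU -> L; peptide=MSL
pos 11: UUG -> L; peptide=MSLL
pos 14: AGU -> S; peptide=MSLLS
pos 17: only 2 nt remain (<3), stop (end of mRNA)

Answer: MSLLS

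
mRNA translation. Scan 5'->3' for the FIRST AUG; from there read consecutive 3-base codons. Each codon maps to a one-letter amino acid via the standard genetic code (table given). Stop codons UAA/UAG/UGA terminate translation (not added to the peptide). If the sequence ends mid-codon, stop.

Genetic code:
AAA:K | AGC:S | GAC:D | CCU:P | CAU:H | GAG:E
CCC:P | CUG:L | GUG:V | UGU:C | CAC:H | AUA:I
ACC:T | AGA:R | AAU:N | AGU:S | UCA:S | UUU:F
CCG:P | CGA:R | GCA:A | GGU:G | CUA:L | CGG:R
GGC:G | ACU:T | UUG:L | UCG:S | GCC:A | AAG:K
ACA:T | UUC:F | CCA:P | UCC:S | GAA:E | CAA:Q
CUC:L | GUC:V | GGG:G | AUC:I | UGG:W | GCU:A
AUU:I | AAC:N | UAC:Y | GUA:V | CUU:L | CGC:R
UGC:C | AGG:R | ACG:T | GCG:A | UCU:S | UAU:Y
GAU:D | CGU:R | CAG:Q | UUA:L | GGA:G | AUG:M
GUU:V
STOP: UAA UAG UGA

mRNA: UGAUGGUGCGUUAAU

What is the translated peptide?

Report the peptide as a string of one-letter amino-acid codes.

Answer: MVR

Derivation:
start AUG at pos 2
pos 2: AUG -> M; peptide=M
pos 5: GUG -> V; peptide=MV
pos 8: CGU -> R; peptide=MVR
pos 11: UAA -> STOP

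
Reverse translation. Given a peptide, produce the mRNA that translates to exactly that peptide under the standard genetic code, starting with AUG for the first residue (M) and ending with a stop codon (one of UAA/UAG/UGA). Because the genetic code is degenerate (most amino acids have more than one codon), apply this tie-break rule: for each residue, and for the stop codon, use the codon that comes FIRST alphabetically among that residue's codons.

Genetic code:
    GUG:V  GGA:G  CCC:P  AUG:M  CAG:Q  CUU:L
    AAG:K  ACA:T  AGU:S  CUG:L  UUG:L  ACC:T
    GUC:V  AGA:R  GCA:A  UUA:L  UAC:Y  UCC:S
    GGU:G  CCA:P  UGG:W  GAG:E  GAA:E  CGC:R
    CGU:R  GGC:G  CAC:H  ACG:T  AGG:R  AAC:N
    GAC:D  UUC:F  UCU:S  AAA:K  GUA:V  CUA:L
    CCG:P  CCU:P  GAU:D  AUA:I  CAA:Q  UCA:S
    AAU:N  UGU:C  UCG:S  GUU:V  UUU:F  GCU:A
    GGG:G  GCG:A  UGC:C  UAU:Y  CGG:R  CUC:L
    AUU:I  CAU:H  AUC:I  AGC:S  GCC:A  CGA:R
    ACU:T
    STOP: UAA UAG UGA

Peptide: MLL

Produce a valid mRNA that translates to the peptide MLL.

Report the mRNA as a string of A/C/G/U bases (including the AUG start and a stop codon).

Answer: mRNA: AUGCUACUAUAA

Derivation:
residue 1: M -> AUG (start codon)
residue 2: L codons sorted = CUA,CUC,CUG,CUU,UUA,UUG -> pick first = CUA
residue 3: L codons sorted = CUA,CUC,CUG,CUU,UUA,UUG -> pick first = CUA
terminator: stop codons sorted = UAA,UAG,UGA -> pick first = UAA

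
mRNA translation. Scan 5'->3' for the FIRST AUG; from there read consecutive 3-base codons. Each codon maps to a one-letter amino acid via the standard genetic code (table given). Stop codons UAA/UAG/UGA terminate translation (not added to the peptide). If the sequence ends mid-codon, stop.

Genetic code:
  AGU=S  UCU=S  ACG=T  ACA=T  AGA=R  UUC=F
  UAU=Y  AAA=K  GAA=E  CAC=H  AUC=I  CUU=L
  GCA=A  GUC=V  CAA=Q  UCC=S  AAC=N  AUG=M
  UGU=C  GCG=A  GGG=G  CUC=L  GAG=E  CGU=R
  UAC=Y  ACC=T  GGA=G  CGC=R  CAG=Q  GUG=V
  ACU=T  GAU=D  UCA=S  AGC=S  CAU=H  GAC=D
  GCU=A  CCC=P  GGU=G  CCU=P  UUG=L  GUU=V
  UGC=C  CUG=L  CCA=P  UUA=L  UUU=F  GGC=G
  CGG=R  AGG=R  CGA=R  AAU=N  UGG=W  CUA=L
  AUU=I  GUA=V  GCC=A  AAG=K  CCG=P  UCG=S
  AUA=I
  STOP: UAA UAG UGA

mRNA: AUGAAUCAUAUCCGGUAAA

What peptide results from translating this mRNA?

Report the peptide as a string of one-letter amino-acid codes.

Answer: MNHIR

Derivation:
start AUG at pos 0
pos 0: AUG -> M; peptide=M
pos 3: AAU -> N; peptide=MN
pos 6: CAU -> H; peptide=MNH
pos 9: AUC -> I; peptide=MNHI
pos 12: CGG -> R; peptide=MNHIR
pos 15: UAA -> STOP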